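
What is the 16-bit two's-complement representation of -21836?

1010101010110100

|-21836| = 21836 = 0101010101001100 in 16 bits.
Invert the bits: 1010101010110011. Add 1: 1010101010110100.
Check: 1010101010110100 reads as 43700 − 65536 = -21836.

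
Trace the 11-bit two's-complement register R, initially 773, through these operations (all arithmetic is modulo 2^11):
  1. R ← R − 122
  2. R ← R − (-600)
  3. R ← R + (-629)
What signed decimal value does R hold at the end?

622

Start: R = 773 = 01100000101.
R = 773 − 122 = 651 = 01010001011
R = 651 − (-600) = 1251; wraps to -797 = 10011100011
R = -797 + (-629) = -1426; wraps to 622 = 01001101110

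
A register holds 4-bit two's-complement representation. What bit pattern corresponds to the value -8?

|-8| = 8 = 1000 in 4 bits.
Invert the bits: 0111. Add 1: 1000.
Check: 1000 reads as 8 − 16 = -8.

1000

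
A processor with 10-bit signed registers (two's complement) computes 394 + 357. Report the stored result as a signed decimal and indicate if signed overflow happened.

394 → 0110001010
357 → 0101100101
  0110001010
+ 0101100101
= 1011101111
Result 1011101111: MSB = 1 → 751 − 1024 = -273.
Both addends are non-negative but the stored result is negative: signed overflow. The true value 394 + 357 = 751 lies outside [-512, 511].

-273; overflow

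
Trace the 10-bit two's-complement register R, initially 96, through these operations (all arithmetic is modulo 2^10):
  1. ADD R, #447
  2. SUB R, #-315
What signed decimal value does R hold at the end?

Start: R = 96 = 0001100000.
R = 96 + 447 = 543; wraps to -481 = 1000011111
R = -481 − (-315) = -166 = 1101011010

-166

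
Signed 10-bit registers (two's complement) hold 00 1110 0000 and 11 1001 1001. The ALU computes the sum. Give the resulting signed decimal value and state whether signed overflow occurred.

121; no overflow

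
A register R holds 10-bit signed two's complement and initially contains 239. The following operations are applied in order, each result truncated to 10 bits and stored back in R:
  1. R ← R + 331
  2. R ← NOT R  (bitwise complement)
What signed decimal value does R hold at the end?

Start: R = 239 = 0011101111.
R = 239 + 331 = 570; wraps to -454 = 1000111010
R = NOT 1000111010 = 0111000101 = 453

453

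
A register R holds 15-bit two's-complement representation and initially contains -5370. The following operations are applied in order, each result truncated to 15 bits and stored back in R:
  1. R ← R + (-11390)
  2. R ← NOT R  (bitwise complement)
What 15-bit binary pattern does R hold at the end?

100000101110111

Start: R = -5370 = 110101100000110.
R = -5370 + (-11390) = -16760; wraps to 16008 = 011111010001000
R = NOT 011111010001000 = 100000101110111 = -16009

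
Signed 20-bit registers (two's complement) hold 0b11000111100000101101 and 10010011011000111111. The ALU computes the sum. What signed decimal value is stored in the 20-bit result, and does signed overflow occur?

372332; overflow

0b11000111100000101101 → 11000111100000101101 = -231379 (signed)
10010011011000111111 = -444865 (signed)
  11000111100000101101
+ 10010011011000111111
= 01011010111001101100  (discard carry-out 1)
Result 01011010111001101100: MSB = 0 → value 372332.
Both addends are negative but the stored result is non-negative: signed overflow. The true value -231379 + (-444865) = -676244 lies outside [-524288, 524287].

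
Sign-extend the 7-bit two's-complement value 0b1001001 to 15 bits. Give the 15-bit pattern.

111111111001001

MSB of 1001001 is 1; replicate it into the new high bits.
11111111|1001001 → 111111111001001 (still -55).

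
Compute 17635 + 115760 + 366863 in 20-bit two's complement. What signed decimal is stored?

500258

17635 + 115760 = 133395 (00100000100100010011)
133395 + 366863 = 500258 (01111010001000100010)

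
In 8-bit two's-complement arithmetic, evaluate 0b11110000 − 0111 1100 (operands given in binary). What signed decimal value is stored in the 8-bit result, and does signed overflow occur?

116; overflow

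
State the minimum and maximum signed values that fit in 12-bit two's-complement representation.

Minimum: −2^11 = -2048.
Maximum: 2^11 − 1 = 2047.

min = -2048, max = 2047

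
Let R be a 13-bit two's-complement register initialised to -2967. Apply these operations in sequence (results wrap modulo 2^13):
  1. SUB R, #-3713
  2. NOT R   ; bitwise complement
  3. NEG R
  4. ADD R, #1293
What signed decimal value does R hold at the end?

2040

Start: R = -2967 = 1010001101001.
R = -2967 − (-3713) = 746 = 0001011101010
R = NOT 0001011101010 = 1110100010101 = -747
R = −(-747) = 747 = 0001011101011
R = 747 + 1293 = 2040 = 0011111111000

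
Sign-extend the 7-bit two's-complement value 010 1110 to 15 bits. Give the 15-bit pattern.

MSB of 0101110 is 0; replicate it into the new high bits.
00000000|0101110 → 000000000101110 (still 46).

000000000101110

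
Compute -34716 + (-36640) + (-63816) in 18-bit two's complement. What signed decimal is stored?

126972

-34716 + (-36640) = -71356 (101110100101000100)
-71356 + (-63816) = -135172 → wraps to 126972 (011110111111111100)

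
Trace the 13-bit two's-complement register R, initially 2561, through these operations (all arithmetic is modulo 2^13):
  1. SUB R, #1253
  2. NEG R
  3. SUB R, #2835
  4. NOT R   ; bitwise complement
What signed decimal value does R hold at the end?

Start: R = 2561 = 0101000000001.
R = 2561 − 1253 = 1308 = 0010100011100
R = −(1308) = -1308 = 1101011100100
R = -1308 − 2835 = -4143; wraps to 4049 = 0111111010001
R = NOT 0111111010001 = 1000000101110 = -4050

-4050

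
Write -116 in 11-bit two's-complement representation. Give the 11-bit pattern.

|-116| = 116 = 00001110100 in 11 bits.
Invert the bits: 11110001011. Add 1: 11110001100.
Check: 11110001100 reads as 1932 − 2048 = -116.

11110001100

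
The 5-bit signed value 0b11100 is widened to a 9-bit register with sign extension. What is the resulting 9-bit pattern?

111111100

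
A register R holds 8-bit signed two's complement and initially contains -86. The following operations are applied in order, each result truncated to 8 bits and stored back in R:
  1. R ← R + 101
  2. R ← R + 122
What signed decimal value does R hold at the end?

-119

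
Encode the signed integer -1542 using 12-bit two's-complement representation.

100111111010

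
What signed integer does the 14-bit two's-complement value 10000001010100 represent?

MSB is 1, so the value is negative.
Unsigned reading: 8276. Subtract 2^14 = 16384: 8276 − 16384 = -8108.

-8108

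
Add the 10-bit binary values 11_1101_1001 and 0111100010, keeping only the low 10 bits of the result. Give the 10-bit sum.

0110111011

  1111011001
+ 0111100010
= 0110111011  (discard carry-out 1)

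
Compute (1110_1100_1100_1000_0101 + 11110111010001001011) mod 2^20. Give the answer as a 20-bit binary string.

  11101100110010000101
+ 11110111010001001011
= 11100100000011010000  (discard carry-out 1)

11100100000011010000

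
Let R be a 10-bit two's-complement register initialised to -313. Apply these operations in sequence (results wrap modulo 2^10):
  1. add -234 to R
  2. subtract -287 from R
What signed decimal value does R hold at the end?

-260

Start: R = -313 = 1011000111.
R = -313 + (-234) = -547; wraps to 477 = 0111011101
R = 477 − (-287) = 764; wraps to -260 = 1011111100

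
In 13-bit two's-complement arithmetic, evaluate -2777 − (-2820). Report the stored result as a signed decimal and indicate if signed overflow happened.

43; no overflow

-2777 → 1010100100111
-2820 → 1010011111100
Subtract via negate-and-add: invert 1010011111100 + 1 = 0101100000100 (i.e. 2820).
  1010100100111
+ 0101100000100
= 0000000101011  (discard carry-out 1)
Result 0000000101011: MSB = 0 → value 43.
Addends (after negating the subtrahend) have opposite signs, so signed overflow cannot occur.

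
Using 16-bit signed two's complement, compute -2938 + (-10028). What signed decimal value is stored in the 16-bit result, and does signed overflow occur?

-12966; no overflow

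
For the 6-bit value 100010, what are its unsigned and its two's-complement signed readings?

unsigned = 34, signed = -30

Unsigned: 100010 = 34.
Signed: MSB=1 → 34 − 64 = -30.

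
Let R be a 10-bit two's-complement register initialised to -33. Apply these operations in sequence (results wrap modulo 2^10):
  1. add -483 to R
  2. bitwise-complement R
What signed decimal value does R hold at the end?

-509

Start: R = -33 = 1111011111.
R = -33 + (-483) = -516; wraps to 508 = 0111111100
R = NOT 0111111100 = 1000000011 = -509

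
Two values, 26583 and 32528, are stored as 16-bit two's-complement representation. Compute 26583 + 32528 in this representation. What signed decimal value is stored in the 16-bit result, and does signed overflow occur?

-6425; overflow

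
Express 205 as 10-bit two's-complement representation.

0011001101

205 is non-negative, so write it directly in 10 bits: 0011001101.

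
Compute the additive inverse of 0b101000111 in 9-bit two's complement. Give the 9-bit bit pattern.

010111001

Invert: 010111000. Add 1: 010111001.
Check: 101000111 = -185, 010111001 = 185.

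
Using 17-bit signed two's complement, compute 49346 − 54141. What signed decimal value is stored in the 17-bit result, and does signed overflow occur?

49346 → 01100000011000010
54141 → 01101001101111101
Subtract via negate-and-add: invert 01101001101111101 + 1 = 10010110010000011 (i.e. -54141).
  01100000011000010
+ 10010110010000011
= 11110110101000101
Result 11110110101000101: MSB = 1 → 126277 − 131072 = -4795.
Addends (after negating the subtrahend) have opposite signs, so signed overflow cannot occur.

-4795; no overflow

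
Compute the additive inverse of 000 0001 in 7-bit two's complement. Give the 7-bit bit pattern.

1111111

Invert: 1111110. Add 1: 1111111.
Check: 0000001 = 1, 1111111 = -1.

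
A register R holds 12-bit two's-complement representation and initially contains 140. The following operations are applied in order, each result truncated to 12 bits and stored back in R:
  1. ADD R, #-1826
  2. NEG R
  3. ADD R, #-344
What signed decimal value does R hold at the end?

1342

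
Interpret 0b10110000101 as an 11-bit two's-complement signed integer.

MSB is 1, so the value is negative.
Invert: 01001111010. Add 1: 01001111011 = 635. So the value is −635.

-635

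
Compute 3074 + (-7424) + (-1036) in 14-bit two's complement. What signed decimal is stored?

-5386

3074 + (-7424) = -4350 (10111100000010)
-4350 + (-1036) = -5386 (10101011110110)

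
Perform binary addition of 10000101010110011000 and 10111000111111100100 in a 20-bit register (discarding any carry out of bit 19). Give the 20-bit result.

00111110010101111100

  10000101010110011000
+ 10111000111111100100
= 00111110010101111100  (discard carry-out 1)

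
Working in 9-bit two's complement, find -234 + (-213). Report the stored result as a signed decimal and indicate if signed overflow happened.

65; overflow

-234 → 100010110
-213 → 100101011
  100010110
+ 100101011
= 001000001  (discard carry-out 1)
Result 001000001: MSB = 0 → value 65.
Both addends are negative but the stored result is non-negative: signed overflow. The true value -234 + (-213) = -447 lies outside [-256, 255].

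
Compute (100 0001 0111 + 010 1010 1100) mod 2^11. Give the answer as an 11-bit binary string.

11011000011

  10000010111
+ 01010101100
= 11011000011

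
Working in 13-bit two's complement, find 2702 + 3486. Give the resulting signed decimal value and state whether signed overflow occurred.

-2004; overflow

2702 → 0101010001110
3486 → 0110110011110
  0101010001110
+ 0110110011110
= 1100000101100
Result 1100000101100: MSB = 1 → 6188 − 8192 = -2004.
Both addends are non-negative but the stored result is negative: signed overflow. The true value 2702 + 3486 = 6188 lies outside [-4096, 4095].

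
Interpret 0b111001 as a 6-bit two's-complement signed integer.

-7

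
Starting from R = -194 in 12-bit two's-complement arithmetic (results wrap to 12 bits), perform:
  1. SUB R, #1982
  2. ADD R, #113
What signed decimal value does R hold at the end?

2033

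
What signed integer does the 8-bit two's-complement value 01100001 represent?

97

MSB is 0, so the value is non-negative: 01100001 = 97.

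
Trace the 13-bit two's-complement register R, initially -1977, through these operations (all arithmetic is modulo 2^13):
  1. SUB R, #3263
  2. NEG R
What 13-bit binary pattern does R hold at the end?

1010001111000

Start: R = -1977 = 1100001000111.
R = -1977 − 3263 = -5240; wraps to 2952 = 0101110001000
R = −(2952) = -2952 = 1010001111000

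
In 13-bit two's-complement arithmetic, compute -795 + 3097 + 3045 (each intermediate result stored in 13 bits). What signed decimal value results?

-2845

-795 + 3097 = 2302 (0100011111110)
2302 + 3045 = 5347 → wraps to -2845 (1010011100011)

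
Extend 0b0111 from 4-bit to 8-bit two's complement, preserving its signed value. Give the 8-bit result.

00000111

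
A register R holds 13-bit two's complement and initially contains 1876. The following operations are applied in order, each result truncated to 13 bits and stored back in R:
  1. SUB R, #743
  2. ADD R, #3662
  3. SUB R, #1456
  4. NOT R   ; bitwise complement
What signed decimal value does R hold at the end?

Start: R = 1876 = 0011101010100.
R = 1876 − 743 = 1133 = 0010001101101
R = 1133 + 3662 = 4795; wraps to -3397 = 1001010111011
R = -3397 − 1456 = -4853; wraps to 3339 = 0110100001011
R = NOT 0110100001011 = 1001011110100 = -3340

-3340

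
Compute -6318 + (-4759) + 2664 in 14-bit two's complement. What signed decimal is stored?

7971

-6318 + (-4759) = -11077 → wraps to 5307 (01010010111011)
5307 + 2664 = 7971 (01111100100011)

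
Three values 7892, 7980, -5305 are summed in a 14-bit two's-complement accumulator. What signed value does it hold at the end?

-5817

7892 + 7980 = 15872 → wraps to -512 (11111000000000)
-512 + (-5305) = -5817 (10100101000111)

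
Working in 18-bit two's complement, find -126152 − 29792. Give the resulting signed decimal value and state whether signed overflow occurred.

-126152 → 100001001100111000
29792 → 000111010001100000
Subtract via negate-and-add: invert 000111010001100000 + 1 = 111000101110100000 (i.e. -29792).
  100001001100111000
+ 111000101110100000
= 011001111011011000  (discard carry-out 1)
Result 011001111011011000: MSB = 0 → value 106200.
Both addends (after negating the subtrahend) are negative but the stored result is non-negative: signed overflow. The true value -126152 − 29792 = -155944 lies outside [-131072, 131071].

106200; overflow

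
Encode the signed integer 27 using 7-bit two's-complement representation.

27 is non-negative, so write it directly in 7 bits: 0011011.

0011011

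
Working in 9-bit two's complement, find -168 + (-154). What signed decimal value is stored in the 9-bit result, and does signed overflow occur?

190; overflow

-168 → 101011000
-154 → 101100110
  101011000
+ 101100110
= 010111110  (discard carry-out 1)
Result 010111110: MSB = 0 → value 190.
Both addends are negative but the stored result is non-negative: signed overflow. The true value -168 + (-154) = -322 lies outside [-256, 255].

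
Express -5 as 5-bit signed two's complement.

|-5| = 5 = 00101 in 5 bits.
Invert the bits: 11010. Add 1: 11011.

11011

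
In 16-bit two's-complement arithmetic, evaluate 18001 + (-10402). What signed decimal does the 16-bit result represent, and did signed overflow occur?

7599; no overflow

18001 → 0100011001010001
-10402 → 1101011101011110
  0100011001010001
+ 1101011101011110
= 0001110110101111  (discard carry-out 1)
Result 0001110110101111: MSB = 0 → value 7599.
Addends have opposite signs, so signed overflow cannot occur.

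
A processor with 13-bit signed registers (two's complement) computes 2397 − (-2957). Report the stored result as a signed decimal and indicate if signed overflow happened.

-2838; overflow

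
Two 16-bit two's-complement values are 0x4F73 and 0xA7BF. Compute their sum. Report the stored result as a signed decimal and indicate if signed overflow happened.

0x4F73 = 0100111101110011 = 20339 (signed)
0xA7BF = 1010011110111111 = -22593 (signed)
  0100111101110011
+ 1010011110111111
= 1111011100110010
Result 1111011100110010: MSB = 1 → 63282 − 65536 = -2254.
Addends have opposite signs, so signed overflow cannot occur.

-2254; no overflow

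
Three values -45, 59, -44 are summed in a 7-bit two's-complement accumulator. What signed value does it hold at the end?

-45 + 59 = 14 (0001110)
14 + (-44) = -30 (1100010)

-30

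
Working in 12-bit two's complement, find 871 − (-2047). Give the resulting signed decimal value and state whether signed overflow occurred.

871 → 001101100111
-2047 → 100000000001
Subtract via negate-and-add: invert 100000000001 + 1 = 011111111111 (i.e. 2047).
  001101100111
+ 011111111111
= 101101100110
Result 101101100110: MSB = 1 → 2918 − 4096 = -1178.
Both addends (after negating the subtrahend) are non-negative but the stored result is negative: signed overflow. The true value 871 − (-2047) = 2918 lies outside [-2048, 2047].

-1178; overflow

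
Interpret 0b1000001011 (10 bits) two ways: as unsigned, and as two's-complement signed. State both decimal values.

Unsigned: 1000001011 = 523.
Signed: MSB=1 → 523 − 1024 = -501.

unsigned = 523, signed = -501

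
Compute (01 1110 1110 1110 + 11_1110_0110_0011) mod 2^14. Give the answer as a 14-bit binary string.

01110101010001

  01111011101110
+ 11111001100011
= 01110101010001  (discard carry-out 1)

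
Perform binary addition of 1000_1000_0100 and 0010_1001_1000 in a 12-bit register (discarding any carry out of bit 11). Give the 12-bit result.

101100011100

  100010000100
+ 001010011000
= 101100011100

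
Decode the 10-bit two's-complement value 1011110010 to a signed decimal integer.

-270

MSB is 1, so the value is negative.
Invert: 0100001101. Add 1: 0100001110 = 270. So the value is −270.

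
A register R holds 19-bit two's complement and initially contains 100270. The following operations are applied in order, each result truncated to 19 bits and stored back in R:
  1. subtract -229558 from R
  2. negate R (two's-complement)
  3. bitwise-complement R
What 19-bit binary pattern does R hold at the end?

Start: R = 100270 = 0011000011110101110.
R = 100270 − (-229558) = 329828; wraps to -194460 = 1010000100001100100
R = −(-194460) = 194460 = 0101111011110011100
R = NOT 0101111011110011100 = 1010000100001100011 = -194461

1010000100001100011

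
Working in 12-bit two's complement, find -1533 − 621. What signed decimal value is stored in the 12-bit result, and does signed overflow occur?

-1533 → 101000000011
621 → 001001101101
Subtract via negate-and-add: invert 001001101101 + 1 = 110110010011 (i.e. -621).
  101000000011
+ 110110010011
= 011110010110  (discard carry-out 1)
Result 011110010110: MSB = 0 → value 1942.
Both addends (after negating the subtrahend) are negative but the stored result is non-negative: signed overflow. The true value -1533 − 621 = -2154 lies outside [-2048, 2047].

1942; overflow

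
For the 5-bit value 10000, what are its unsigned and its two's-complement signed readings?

Unsigned: 10000 = 16.
Signed: MSB=1 → 16 − 32 = -16.

unsigned = 16, signed = -16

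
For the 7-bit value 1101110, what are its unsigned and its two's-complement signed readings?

unsigned = 110, signed = -18

Unsigned: 1101110 = 110.
Signed: MSB=1 → 110 − 128 = -18.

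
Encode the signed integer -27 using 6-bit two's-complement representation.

|-27| = 27 = 011011 in 6 bits.
Invert the bits: 100100. Add 1: 100101.
Check: 100101 reads as 37 − 64 = -27.

100101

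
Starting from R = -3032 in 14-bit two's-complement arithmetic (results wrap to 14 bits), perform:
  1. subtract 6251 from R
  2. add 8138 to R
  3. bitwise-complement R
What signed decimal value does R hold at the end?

1144

Start: R = -3032 = 11010000101000.
R = -3032 − 6251 = -9283; wraps to 7101 = 01101110111101
R = 7101 + 8138 = 15239; wraps to -1145 = 11101110000111
R = NOT 11101110000111 = 00010001111000 = 1144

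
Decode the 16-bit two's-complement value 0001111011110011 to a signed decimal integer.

MSB is 0, so the value is non-negative: 0001111011110011 = 7923.

7923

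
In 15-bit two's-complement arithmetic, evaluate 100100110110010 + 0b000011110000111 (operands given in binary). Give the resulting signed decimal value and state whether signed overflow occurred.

-11975; no overflow

100100110110010 = -13902 (signed)
0b000011110000111 → 000011110000111 = 1927 (signed)
  100100110110010
+ 000011110000111
= 101000100111001
Result 101000100111001: MSB = 1 → 20793 − 32768 = -11975.
Addends have opposite signs, so signed overflow cannot occur.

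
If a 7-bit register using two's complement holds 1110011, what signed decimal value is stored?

-13

MSB is 1, so the value is negative.
Invert: 0001100. Add 1: 0001101 = 13. So the value is −13.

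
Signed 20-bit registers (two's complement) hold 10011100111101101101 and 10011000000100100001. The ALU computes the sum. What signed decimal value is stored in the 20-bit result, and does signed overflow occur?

10011100111101101101 = -405651 (signed)
10011000000100100001 = -425695 (signed)
  10011100111101101101
+ 10011000000100100001
= 00110101000010001110  (discard carry-out 1)
Result 00110101000010001110: MSB = 0 → value 217230.
Both addends are negative but the stored result is non-negative: signed overflow. The true value -405651 + (-425695) = -831346 lies outside [-524288, 524287].

217230; overflow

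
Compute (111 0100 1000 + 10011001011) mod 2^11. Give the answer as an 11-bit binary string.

  11101001000
+ 10011001011
= 10000010011  (discard carry-out 1)

10000010011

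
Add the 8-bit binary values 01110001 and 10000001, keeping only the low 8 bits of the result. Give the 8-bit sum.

11110010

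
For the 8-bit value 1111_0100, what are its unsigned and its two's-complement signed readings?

unsigned = 244, signed = -12

Unsigned: 11110100 = 244.
Signed: MSB=1 → 244 − 256 = -12.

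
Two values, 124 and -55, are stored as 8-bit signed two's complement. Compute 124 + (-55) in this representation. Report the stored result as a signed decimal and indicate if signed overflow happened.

69; no overflow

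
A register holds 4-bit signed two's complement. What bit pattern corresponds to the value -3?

1101

|-3| = 3 = 0011 in 4 bits.
Invert the bits: 1100. Add 1: 1101.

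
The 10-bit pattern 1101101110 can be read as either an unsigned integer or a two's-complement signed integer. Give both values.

unsigned = 878, signed = -146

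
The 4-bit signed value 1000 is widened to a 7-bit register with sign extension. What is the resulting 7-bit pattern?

1111000

MSB of 1000 is 1; replicate it into the new high bits.
111|1000 → 1111000 (still -8).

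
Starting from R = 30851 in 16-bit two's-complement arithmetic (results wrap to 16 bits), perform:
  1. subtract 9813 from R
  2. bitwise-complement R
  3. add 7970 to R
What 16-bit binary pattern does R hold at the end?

Start: R = 30851 = 0111100010000011.
R = 30851 − 9813 = 21038 = 0101001000101110
R = NOT 0101001000101110 = 1010110111010001 = -21039
R = -21039 + 7970 = -13069 = 1100110011110011

1100110011110011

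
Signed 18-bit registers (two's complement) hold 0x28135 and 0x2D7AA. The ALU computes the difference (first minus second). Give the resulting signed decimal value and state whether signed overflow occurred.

-22133; no overflow

0x28135 = 101000000100110101 = -97995 (signed)
0x2D7AA = 101101011110101010 = -75862 (signed)
Subtract via negate-and-add: invert 101101011110101010 + 1 = 010010100001010110 (i.e. 75862).
  101000000100110101
+ 010010100001010110
= 111010100110001011
Result 111010100110001011: MSB = 1 → 240011 − 262144 = -22133.
Addends (after negating the subtrahend) have opposite signs, so signed overflow cannot occur.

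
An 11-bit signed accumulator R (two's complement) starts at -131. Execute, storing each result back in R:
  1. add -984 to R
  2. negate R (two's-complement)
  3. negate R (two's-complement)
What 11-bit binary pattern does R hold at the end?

01110100101

Start: R = -131 = 11101111101.
R = -131 + (-984) = -1115; wraps to 933 = 01110100101
R = −(933) = -933 = 10001011011
R = −(-933) = 933 = 01110100101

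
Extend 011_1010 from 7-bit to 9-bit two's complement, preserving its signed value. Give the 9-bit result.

000111010

MSB of 0111010 is 0; replicate it into the new high bits.
00|0111010 → 000111010 (still 58).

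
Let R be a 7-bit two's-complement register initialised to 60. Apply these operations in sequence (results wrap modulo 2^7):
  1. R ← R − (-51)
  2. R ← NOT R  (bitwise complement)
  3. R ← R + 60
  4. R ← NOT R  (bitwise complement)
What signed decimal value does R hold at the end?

51

Start: R = 60 = 0111100.
R = 60 − (-51) = 111; wraps to -17 = 1101111
R = NOT 1101111 = 0010000 = 16
R = 16 + 60 = 76; wraps to -52 = 1001100
R = NOT 1001100 = 0110011 = 51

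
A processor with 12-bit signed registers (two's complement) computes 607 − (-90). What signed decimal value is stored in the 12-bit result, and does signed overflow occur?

697; no overflow

607 → 001001011111
-90 → 111110100110
Subtract via negate-and-add: invert 111110100110 + 1 = 000001011010 (i.e. 90).
  001001011111
+ 000001011010
= 001010111001
Result 001010111001: MSB = 0 → value 697.
Both addends (after negating the subtrahend) are non-negative and so is the stored result: no signed overflow.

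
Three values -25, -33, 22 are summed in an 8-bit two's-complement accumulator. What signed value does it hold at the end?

-25 + (-33) = -58 (11000110)
-58 + 22 = -36 (11011100)

-36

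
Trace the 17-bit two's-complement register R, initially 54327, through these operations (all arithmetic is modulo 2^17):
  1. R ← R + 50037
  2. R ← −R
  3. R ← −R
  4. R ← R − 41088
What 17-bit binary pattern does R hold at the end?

Start: R = 54327 = 01101010000110111.
R = 54327 + 50037 = 104364; wraps to -26708 = 11001011110101100
R = −(-26708) = 26708 = 00110100001010100
R = −(26708) = -26708 = 11001011110101100
R = -26708 − 41088 = -67796; wraps to 63276 = 01111011100101100

01111011100101100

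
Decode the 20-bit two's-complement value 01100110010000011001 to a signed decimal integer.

418841

MSB is 0, so the value is non-negative: 01100110010000011001 = 418841.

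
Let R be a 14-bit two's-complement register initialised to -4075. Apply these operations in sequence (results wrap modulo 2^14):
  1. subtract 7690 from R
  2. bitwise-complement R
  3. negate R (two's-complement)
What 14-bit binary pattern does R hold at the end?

01001000001100

Start: R = -4075 = 11000000010101.
R = -4075 − 7690 = -11765; wraps to 4619 = 01001000001011
R = NOT 01001000001011 = 10110111110100 = -4620
R = −(-4620) = 4620 = 01001000001100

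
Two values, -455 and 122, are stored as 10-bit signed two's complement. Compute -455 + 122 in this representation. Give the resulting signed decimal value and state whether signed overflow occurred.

-333; no overflow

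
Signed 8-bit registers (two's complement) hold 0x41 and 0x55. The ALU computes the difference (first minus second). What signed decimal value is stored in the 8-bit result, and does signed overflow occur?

-20; no overflow

0x41 = 01000001 = 65 (signed)
0x55 = 01010101 = 85 (signed)
Subtract via negate-and-add: invert 01010101 + 1 = 10101011 (i.e. -85).
  01000001
+ 10101011
= 11101100
Result 11101100: MSB = 1 → 236 − 256 = -20.
Addends (after negating the subtrahend) have opposite signs, so signed overflow cannot occur.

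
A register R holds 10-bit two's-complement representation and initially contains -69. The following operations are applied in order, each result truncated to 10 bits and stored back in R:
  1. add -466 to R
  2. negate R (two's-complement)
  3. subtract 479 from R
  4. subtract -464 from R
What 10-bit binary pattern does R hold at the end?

Start: R = -69 = 1110111011.
R = -69 + (-466) = -535; wraps to 489 = 0111101001
R = −(489) = -489 = 1000010111
R = -489 − 479 = -968; wraps to 56 = 0000111000
R = 56 − (-464) = 520; wraps to -504 = 1000001000

1000001000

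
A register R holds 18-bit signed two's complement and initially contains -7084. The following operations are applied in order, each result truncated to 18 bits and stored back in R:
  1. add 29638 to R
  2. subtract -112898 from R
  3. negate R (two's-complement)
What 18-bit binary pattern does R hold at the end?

011110111011100100

Start: R = -7084 = 111110010001010100.
R = -7084 + 29638 = 22554 = 000101100000011010
R = 22554 − (-112898) = 135452; wraps to -126692 = 100001000100011100
R = −(-126692) = 126692 = 011110111011100100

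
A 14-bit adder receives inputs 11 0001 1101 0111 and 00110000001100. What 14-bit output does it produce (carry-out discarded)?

11110111100011

  11000111010111
+ 00110000001100
= 11110111100011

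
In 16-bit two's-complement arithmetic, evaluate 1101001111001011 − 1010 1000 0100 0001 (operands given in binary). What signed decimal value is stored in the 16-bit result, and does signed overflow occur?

11146; no overflow

1101001111001011 = -11317 (signed)
1010 1000 0100 0001 → 1010100001000001 = -22463 (signed)
Subtract via negate-and-add: invert 1010100001000001 + 1 = 0101011110111111 (i.e. 22463).
  1101001111001011
+ 0101011110111111
= 0010101110001010  (discard carry-out 1)
Result 0010101110001010: MSB = 0 → value 11146.
Addends (after negating the subtrahend) have opposite signs, so signed overflow cannot occur.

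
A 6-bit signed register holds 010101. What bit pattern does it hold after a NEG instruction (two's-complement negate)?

101011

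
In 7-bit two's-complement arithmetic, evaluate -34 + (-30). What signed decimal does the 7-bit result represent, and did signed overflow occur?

-64; no overflow

-34 → 1011110
-30 → 1100010
  1011110
+ 1100010
= 1000000  (discard carry-out 1)
Result 1000000: MSB = 1 → 64 − 128 = -64.
Both addends are negative and so is the stored result: no signed overflow.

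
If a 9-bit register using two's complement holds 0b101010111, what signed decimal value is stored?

-169

MSB is 1, so the value is negative.
Unsigned reading: 343. Subtract 2^9 = 512: 343 − 512 = -169.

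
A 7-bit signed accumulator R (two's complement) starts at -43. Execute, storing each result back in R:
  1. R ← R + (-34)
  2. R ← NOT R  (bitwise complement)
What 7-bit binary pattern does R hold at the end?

Start: R = -43 = 1010101.
R = -43 + (-34) = -77; wraps to 51 = 0110011
R = NOT 0110011 = 1001100 = -52

1001100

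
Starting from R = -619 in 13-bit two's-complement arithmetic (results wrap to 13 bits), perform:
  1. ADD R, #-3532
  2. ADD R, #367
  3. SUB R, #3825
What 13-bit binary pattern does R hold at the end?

0001001000111

Start: R = -619 = 1110110010101.
R = -619 + (-3532) = -4151; wraps to 4041 = 0111111001001
R = 4041 + 367 = 4408; wraps to -3784 = 1000100111000
R = -3784 − 3825 = -7609; wraps to 583 = 0001001000111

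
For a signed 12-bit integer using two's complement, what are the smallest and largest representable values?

Minimum: −2^11 = -2048.
Maximum: 2^11 − 1 = 2047.

min = -2048, max = 2047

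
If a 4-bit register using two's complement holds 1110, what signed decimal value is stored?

MSB is 1, so the value is negative.
Invert: 0001. Add 1: 0010 = 2. So the value is −2.

-2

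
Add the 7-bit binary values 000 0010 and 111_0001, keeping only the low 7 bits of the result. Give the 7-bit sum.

1110011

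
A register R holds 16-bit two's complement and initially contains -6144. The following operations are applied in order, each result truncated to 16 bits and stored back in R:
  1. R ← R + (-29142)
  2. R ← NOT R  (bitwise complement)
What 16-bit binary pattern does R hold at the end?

Start: R = -6144 = 1110100000000000.
R = -6144 + (-29142) = -35286; wraps to 30250 = 0111011000101010
R = NOT 0111011000101010 = 1000100111010101 = -30251

1000100111010101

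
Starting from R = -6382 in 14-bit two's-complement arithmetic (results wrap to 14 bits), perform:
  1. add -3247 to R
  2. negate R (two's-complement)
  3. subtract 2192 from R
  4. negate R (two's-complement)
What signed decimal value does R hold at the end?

-7437

Start: R = -6382 = 10011100010010.
R = -6382 + (-3247) = -9629; wraps to 6755 = 01101001100011
R = −(6755) = -6755 = 10010110011101
R = -6755 − 2192 = -8947; wraps to 7437 = 01110100001101
R = −(7437) = -7437 = 10001011110011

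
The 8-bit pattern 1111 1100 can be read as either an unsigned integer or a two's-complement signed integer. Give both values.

unsigned = 252, signed = -4

Unsigned: 11111100 = 252.
Signed: MSB=1 → 252 − 256 = -4.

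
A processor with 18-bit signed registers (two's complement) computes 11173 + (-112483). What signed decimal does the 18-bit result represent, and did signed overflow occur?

-101310; no overflow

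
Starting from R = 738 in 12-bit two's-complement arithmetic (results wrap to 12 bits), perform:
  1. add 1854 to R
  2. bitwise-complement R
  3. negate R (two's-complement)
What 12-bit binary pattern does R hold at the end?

Start: R = 738 = 001011100010.
R = 738 + 1854 = 2592; wraps to -1504 = 101000100000
R = NOT 101000100000 = 010111011111 = 1503
R = −(1503) = -1503 = 101000100001

101000100001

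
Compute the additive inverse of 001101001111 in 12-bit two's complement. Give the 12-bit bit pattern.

Invert: 110010110000. Add 1: 110010110001.

110010110001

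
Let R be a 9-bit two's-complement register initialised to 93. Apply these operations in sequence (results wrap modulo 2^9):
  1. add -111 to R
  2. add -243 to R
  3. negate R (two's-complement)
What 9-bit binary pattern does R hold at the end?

100000101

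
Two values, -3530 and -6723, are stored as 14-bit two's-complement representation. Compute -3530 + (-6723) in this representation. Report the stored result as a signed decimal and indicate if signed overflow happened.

6131; overflow

-3530 → 11001000110110
-6723 → 10010110111101
  11001000110110
+ 10010110111101
= 01011111110011  (discard carry-out 1)
Result 01011111110011: MSB = 0 → value 6131.
Both addends are negative but the stored result is non-negative: signed overflow. The true value -3530 + (-6723) = -10253 lies outside [-8192, 8191].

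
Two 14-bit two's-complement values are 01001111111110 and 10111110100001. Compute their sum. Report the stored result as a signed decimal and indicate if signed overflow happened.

927; no overflow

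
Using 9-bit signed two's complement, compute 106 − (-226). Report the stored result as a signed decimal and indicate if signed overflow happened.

106 → 001101010
-226 → 100011110
Subtract via negate-and-add: invert 100011110 + 1 = 011100010 (i.e. 226).
  001101010
+ 011100010
= 101001100
Result 101001100: MSB = 1 → 332 − 512 = -180.
Both addends (after negating the subtrahend) are non-negative but the stored result is negative: signed overflow. The true value 106 − (-226) = 332 lies outside [-256, 255].

-180; overflow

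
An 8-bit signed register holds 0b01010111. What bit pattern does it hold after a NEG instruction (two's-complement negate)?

10101001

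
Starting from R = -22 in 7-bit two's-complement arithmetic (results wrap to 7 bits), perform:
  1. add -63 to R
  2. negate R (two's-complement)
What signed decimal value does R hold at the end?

-43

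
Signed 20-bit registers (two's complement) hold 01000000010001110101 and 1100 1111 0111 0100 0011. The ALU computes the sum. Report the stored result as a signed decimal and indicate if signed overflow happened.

64440; no overflow

01000000010001110101 = 263285 (signed)
1100 1111 0111 0100 0011 → 11001111011101000011 = -198845 (signed)
  01000000010001110101
+ 11001111011101000011
= 00001111101110111000  (discard carry-out 1)
Result 00001111101110111000: MSB = 0 → value 64440.
Addends have opposite signs, so signed overflow cannot occur.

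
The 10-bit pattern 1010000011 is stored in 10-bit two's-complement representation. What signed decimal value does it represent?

-381

MSB is 1, so the value is negative.
Unsigned reading: 643. Subtract 2^10 = 1024: 643 − 1024 = -381.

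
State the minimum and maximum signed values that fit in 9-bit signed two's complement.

Minimum: −2^8 = -256.
Maximum: 2^8 − 1 = 255.

min = -256, max = 255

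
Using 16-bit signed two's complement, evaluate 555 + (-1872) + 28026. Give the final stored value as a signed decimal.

555 + (-1872) = -1317 (1111101011011011)
-1317 + 28026 = 26709 (0110100001010101)

26709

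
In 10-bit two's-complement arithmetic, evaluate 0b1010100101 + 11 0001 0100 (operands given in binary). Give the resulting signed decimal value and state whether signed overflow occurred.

0b1010100101 → 1010100101 = -347 (signed)
11 0001 0100 → 1100010100 = -236 (signed)
  1010100101
+ 1100010100
= 0110111001  (discard carry-out 1)
Result 0110111001: MSB = 0 → value 441.
Both addends are negative but the stored result is non-negative: signed overflow. The true value -347 + (-236) = -583 lies outside [-512, 511].

441; overflow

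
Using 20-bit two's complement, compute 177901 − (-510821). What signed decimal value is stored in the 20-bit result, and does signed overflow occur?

177901 → 00101011011011101101
-510821 → 10000011010010011011
Subtract via negate-and-add: invert 10000011010010011011 + 1 = 01111100101101100101 (i.e. 510821).
  00101011011011101101
+ 01111100101101100101
= 10101000001001010010
Result 10101000001001010010: MSB = 1 → 688722 − 1048576 = -359854.
Both addends (after negating the subtrahend) are non-negative but the stored result is negative: signed overflow. The true value 177901 − (-510821) = 688722 lies outside [-524288, 524287].

-359854; overflow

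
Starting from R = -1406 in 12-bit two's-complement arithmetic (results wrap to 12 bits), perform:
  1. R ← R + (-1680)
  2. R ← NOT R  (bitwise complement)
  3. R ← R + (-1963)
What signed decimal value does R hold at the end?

1122

Start: R = -1406 = 101010000010.
R = -1406 + (-1680) = -3086; wraps to 1010 = 001111110010
R = NOT 001111110010 = 110000001101 = -1011
R = -1011 + (-1963) = -2974; wraps to 1122 = 010001100010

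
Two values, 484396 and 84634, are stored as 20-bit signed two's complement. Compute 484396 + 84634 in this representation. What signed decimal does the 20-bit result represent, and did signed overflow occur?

-479546; overflow

484396 → 01110110010000101100
84634 → 00010100101010011010
  01110110010000101100
+ 00010100101010011010
= 10001010111011000110
Result 10001010111011000110: MSB = 1 → 569030 − 1048576 = -479546.
Both addends are non-negative but the stored result is negative: signed overflow. The true value 484396 + 84634 = 569030 lies outside [-524288, 524287].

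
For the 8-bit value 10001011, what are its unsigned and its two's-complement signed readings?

unsigned = 139, signed = -117

Unsigned: 10001011 = 139.
Signed: MSB=1 → 139 − 256 = -117.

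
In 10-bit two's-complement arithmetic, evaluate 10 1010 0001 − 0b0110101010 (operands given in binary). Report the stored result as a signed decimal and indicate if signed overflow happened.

247; overflow

10 1010 0001 → 1010100001 = -351 (signed)
0b0110101010 → 0110101010 = 426 (signed)
Subtract via negate-and-add: invert 0110101010 + 1 = 1001010110 (i.e. -426).
  1010100001
+ 1001010110
= 0011110111  (discard carry-out 1)
Result 0011110111: MSB = 0 → value 247.
Both addends (after negating the subtrahend) are negative but the stored result is non-negative: signed overflow. The true value -351 − 426 = -777 lies outside [-512, 511].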